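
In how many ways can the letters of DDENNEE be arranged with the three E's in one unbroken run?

30

Treat the 3 copies of E as a single block. The multiset to arrange is then {EEE, D, D, N, N}, 5 items in all.
That gives (5)!/(2!·2!) = 30 arrangements.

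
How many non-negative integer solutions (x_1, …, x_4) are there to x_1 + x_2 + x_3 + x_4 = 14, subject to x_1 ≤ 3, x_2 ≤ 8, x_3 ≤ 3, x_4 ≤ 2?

10

By stars and bars, unrestricted non-negative solutions to x_1+…+x_4 = 14 number C(14+3,3) = 680.
Subtract solutions that violate a single cap (substitute x_i' = x_i − (cap_i+1)): x_1 ≥ 4 gives C(13,3) = 286; x_2 ≥ 9 gives C(8,3) = 56; x_3 ≥ 4 gives C(13,3) = 286; x_4 ≥ 3 gives C(14,3) = 364. Together 992.
Add back pairs where two caps are both exceeded: 4 + 84 + 120 + 4 + 10 + 120 = 342.
Subtract triples: 0 + 0 + 20 + 0 = 20.
By inclusion–exclusion the count is 680 − 992 + 342 − 20 = 10.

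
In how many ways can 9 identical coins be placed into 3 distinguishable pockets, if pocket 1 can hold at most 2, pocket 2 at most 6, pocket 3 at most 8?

By stars and bars, unrestricted non-negative solutions to x_1+…+x_3 = 9 number C(9+2,2) = 55.
Subtract solutions that violate a single cap (substitute x_i' = x_i − (cap_i+1)): x_1 ≥ 3 gives C(8,2) = 28; x_2 ≥ 7 gives C(4,2) = 6; x_3 ≥ 9 gives C(2,2) = 1. Together 35.
No two caps can be exceeded simultaneously, so the pair terms are all 0.
By inclusion–exclusion the count is 55 − 35 + 0 = 20.

20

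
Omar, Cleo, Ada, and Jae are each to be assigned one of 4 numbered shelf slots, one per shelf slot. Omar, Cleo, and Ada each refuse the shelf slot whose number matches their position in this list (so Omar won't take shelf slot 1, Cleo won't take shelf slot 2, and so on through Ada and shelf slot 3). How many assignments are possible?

11

Let Aᵢ (for i ∈ {1, 2, 3}) be the placements that put person i in their forbidden shelf slot. Any j of these fix j positions, leaving (4−j)! ways to fill the rest, and there are C(3,j) ways to pick which j.
By inclusion–exclusion, the number of valid placements is Σ_{j=0}^{3} (−1)^j C(3,j)·(4−j)!.
Computing: 24 − 18 + 6 − 1 = 11.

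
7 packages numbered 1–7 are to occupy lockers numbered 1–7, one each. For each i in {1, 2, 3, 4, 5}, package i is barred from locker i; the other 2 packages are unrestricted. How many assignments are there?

Let Aᵢ (for 1 ≤ i ≤ 5) be the placements that put package i in its forbidden locker. Any j of these fix j positions, leaving (7−j)! ways to fill the rest, and there are C(5,j) ways to pick which j.
By inclusion–exclusion, the number of valid placements is Σ_{j=0}^{5} (−1)^j C(5,j)·(7−j)!.
Computing: 5040 − 3600 + 1200 − 240 + 30 − 2 = 2428.

2428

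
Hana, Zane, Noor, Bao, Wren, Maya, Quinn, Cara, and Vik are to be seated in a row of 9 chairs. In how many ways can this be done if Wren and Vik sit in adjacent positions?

Place the 7 others and the Wren-Vik pair as 8 objects in a line; the pair has 2 internal arrangements.
That gives 2 × 8! = 2 × 40320 = 80640.

80640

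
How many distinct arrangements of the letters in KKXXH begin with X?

12

With the first slot taken by X, it remains to arrange the other 4 letters (KKXH).
Those 4 letters have K appearing twice, giving (4)!/(2!) = 12.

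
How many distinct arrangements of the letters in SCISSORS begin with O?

210

Fix O in the first position and arrange the remaining 7 letters.
Those 7 letters have S appearing 4 times, giving (7)!/(4!) = 210.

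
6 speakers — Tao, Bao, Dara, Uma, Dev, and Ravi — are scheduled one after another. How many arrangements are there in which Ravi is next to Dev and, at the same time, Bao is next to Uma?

96

Treat {Ravi,Dev} as one block (2 orders) and {Bao,Uma} as another (2 orders).
That leaves 4 units to arrange: 2 × 2 × 4! = 4 × 24 = 96.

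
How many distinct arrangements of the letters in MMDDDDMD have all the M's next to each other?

Treat the 3 copies of M as a single block. The multiset to arrange is then {MMM, D, D, D, D, D}, 6 items in all.
That gives (6)!/(5!) = 6 arrangements.

6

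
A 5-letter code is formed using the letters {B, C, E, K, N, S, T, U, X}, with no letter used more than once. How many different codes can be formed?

This is a permutation of 5 out of 9: P(9,5) = 9!/4!.
That product is 9 × 8 × 7 × 6 × 5 = 15120.

15120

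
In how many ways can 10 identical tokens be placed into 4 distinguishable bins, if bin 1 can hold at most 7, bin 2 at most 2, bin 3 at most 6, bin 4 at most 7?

Ignoring the caps, the number of non-negative solutions to x_1+…+x_4 = 10 is C(13,3) = 286.
Subtract solutions that violate a single cap (substitute x_i' = x_i − (cap_i+1)): x_1 ≥ 8 gives C(5,3) = 10; x_2 ≥ 3 gives C(10,3) = 120; x_3 ≥ 7 gives C(6,3) = 20; x_4 ≥ 8 gives C(5,3) = 10. Together 160.
Add back pairs where two caps are both exceeded: 0 + 0 + 0 + 1 + 0 + 0 = 1.
By inclusion–exclusion the count is 286 − 160 + 1 = 127.

127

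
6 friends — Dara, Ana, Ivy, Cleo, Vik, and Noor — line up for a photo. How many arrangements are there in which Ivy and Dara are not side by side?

Of the 6! = 720 arrangements, those with Ivy and Dara adjacent number 2 × 5! = 240 (treat the pair as a block with 2 internal orders).
So 720 − 240 = 480 arrangements keep them apart.

480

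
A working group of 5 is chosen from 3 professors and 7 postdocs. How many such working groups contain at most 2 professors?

231

Split by how many professors are chosen (0 through 2).
Sum: C(3,0)·C(7,5) + C(3,1)·C(7,4) + C(3,2)·C(7,3) = 21 + 105 + 105 = 231.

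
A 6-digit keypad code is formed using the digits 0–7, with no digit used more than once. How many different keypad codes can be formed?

This is a permutation of 6 out of 8: P(8,6) = 8!/2!.
8 × 7 × 6 × 5 × 4 × 3 = 20160.

20160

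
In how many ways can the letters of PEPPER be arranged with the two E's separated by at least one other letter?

40

Total arrangements of PEPPER: 6!/(3!·2!) = 60.
Arrangements with the E's together: treat EE as one letter, giving (5)!/(3!) = 20.
Subtracting, 60 − 20 = 40 arrangements keep the E's apart.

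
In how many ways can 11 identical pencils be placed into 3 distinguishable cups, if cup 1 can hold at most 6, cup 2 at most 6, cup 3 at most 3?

By stars and bars, unrestricted non-negative solutions to x_1+…+x_3 = 11 number C(11+2,2) = 78.
Subtract solutions that violate a single cap (substitute x_i' = x_i − (cap_i+1)): x_1 ≥ 7 gives C(6,2) = 15; x_2 ≥ 7 gives C(6,2) = 15; x_3 ≥ 4 gives C(9,2) = 36. Together 66.
Add back pairs where two caps are both exceeded: 0 + 1 + 1 = 2.
By inclusion–exclusion the count is 78 − 66 + 2 = 14.

14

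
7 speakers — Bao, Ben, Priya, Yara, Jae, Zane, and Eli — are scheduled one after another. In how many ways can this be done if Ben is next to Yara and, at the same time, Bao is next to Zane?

Treat {Ben,Yara} as one block (2 orders) and {Bao,Zane} as another (2 orders).
That leaves 5 units to arrange: 2 × 2 × 5! = 4 × 120 = 480.

480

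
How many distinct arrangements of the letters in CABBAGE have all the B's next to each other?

360

Treat the 2 copies of B as a single block. The multiset to arrange is then {BB, A, A, C, E, G}, 6 items in all.
That gives (6)!/(2!) = 360 arrangements.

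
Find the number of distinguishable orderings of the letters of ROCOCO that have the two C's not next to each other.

40

There are 6!/(3!·2!) = 60 arrangements of ROCOCO in total.
Arrangements with the C's together: treat CC as one letter, giving (5)!/(3!) = 20.
Hence 60 − 20 = 40.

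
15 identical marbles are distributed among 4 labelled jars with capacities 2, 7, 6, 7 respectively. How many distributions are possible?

84

By stars and bars, unrestricted non-negative solutions to x_1+…+x_4 = 15 number C(15+3,3) = 816.
Subtract solutions that violate a single cap (substitute x_i' = x_i − (cap_i+1)): x_1 ≥ 3 gives C(15,3) = 455; x_2 ≥ 8 gives C(10,3) = 120; x_3 ≥ 7 gives C(11,3) = 165; x_4 ≥ 8 gives C(10,3) = 120. Together 860.
Add back pairs where two caps are both exceeded: 35 + 56 + 35 + 1 + 0 + 1 = 128.
By inclusion–exclusion the count is 816 − 860 + 128 = 84.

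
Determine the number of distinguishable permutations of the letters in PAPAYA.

60

Letter multiplicities in PAPAYA: A×3, P×2, Y×1.
The number of distinct arrangements is 6!/(3!·2!) = 720/12 = 60.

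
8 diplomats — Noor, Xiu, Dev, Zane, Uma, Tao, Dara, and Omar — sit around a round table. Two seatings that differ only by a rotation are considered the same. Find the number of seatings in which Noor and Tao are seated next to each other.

1440

Glue Noor and Tao into a block (2 internal orders). Seating 7 units around a circle gives (6)! arrangements.
So 2 × (6)! = 2 × 720 = 1440.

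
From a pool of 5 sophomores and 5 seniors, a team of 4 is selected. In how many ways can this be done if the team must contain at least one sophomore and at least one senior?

Unrestricted: C(10,4) = 210 ways to pick any 4 of the 10.
Selections missing a whole group: no sophomores → C(5,4) = 5; no seniors → C(5,4) = 5.
Both groups omitted at once is impossible, so 210 − 10 = 200.

200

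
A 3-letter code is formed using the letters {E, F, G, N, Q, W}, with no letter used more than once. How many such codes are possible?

120

This is a permutation of 3 out of 6: P(6,3) = 6!/3!.
6 × 5 × 4 = 120.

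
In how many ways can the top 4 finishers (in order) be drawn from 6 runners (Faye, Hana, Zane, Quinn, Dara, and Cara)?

There are 6 choices for 1st place, 5 for 2nd, and so on down to 3 for position 4.
That gives 6 × 5 × 4 × 3 = 360.

360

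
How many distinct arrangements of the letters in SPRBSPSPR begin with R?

With the first slot taken by R, it remains to arrange the other 8 letters (SPBSPSPR).
Those 8 letters have P appearing 3 times and S appearing 3 times, giving (8)!/(3!·3!) = 1120.

1120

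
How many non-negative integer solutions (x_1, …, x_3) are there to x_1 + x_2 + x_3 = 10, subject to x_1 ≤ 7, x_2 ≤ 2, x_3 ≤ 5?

By stars and bars, unrestricted non-negative solutions to x_1+…+x_3 = 10 number C(10+2,2) = 66.
Subtract solutions that violate a single cap (substitute x_i' = x_i − (cap_i+1)): x_1 ≥ 8 gives C(4,2) = 6; x_2 ≥ 3 gives C(9,2) = 36; x_3 ≥ 6 gives C(6,2) = 15. Together 57.
Add back pairs where two caps are both exceeded: 0 + 0 + 3 = 3.
By inclusion–exclusion the count is 66 − 57 + 3 = 12.

12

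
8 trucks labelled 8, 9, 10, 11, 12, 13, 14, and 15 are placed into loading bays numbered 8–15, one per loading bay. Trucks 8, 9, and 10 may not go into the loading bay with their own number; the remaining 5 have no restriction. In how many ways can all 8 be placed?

Let Aᵢ (for i ∈ {8, 9, 10}) be the placements that put truck i in its forbidden loading bay. Any j of these fix j positions, leaving (8−j)! ways to fill the rest, and there are C(3,j) ways to pick which j.
By inclusion–exclusion, the number of valid placements is Σ_{j=0}^{3} (−1)^j C(3,j)·(8−j)!.
Computing: 40320 − 15120 + 2160 − 120 = 27240.

27240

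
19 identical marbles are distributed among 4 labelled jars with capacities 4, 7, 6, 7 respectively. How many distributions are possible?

Without the upper bounds there are C(22,3) = 1540 ways to split 19 among 4 jars.
Subtract solutions that violate a single cap (substitute x_i' = x_i − (cap_i+1)): x_1 ≥ 5 gives C(17,3) = 680; x_2 ≥ 8 gives C(14,3) = 364; x_3 ≥ 7 gives C(15,3) = 455; x_4 ≥ 8 gives C(14,3) = 364. Together 1863.
Add back pairs where two caps are both exceeded: 84 + 120 + 84 + 35 + 20 + 35 = 378.
By inclusion–exclusion the count is 1540 − 1863 + 378 = 55.

55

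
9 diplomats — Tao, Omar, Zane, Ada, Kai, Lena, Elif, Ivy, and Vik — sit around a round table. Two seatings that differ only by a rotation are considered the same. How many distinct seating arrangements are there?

40320

Seat Tao anywhere (absorbing the rotational symmetry), then permute the other 8: (8)! = 40320.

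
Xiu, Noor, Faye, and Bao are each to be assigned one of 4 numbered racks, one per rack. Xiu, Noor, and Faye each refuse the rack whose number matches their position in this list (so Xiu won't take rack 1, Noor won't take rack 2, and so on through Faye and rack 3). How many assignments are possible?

Let Aᵢ (for i ∈ {1, 2, 3}) be the placements that put person i in their forbidden rack. Any j of these fix j positions, leaving (4−j)! ways to fill the rest, and there are C(3,j) ways to pick which j.
By inclusion–exclusion, the number of valid placements is Σ_{j=0}^{3} (−1)^j C(3,j)·(4−j)!.
Computing: 24 − 18 + 6 − 1 = 11.

11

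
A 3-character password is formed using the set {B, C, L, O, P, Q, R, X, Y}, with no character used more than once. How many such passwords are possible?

With no repetition, fill the 3 characters in order: 9 choices, then 8, down to 7.
9 × 8 × 7 = 504.

504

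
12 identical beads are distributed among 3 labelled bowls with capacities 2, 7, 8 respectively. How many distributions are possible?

15

Ignoring the caps, the number of non-negative solutions to x_1+…+x_3 = 12 is C(14,2) = 91.
Subtract solutions that violate a single cap (substitute x_i' = x_i − (cap_i+1)): x_1 ≥ 3 gives C(11,2) = 55; x_2 ≥ 8 gives C(6,2) = 15; x_3 ≥ 9 gives C(5,2) = 10. Together 80.
Add back pairs where two caps are both exceeded: 3 + 1 + 0 = 4.
By inclusion–exclusion the count is 91 − 80 + 4 = 15.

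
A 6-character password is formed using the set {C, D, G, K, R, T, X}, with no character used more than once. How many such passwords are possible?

5040

Choose and order 6 of the 7 symbols: the first character has 7 options, the next 6, and so on down to 2.
That product is 7 × 6 × 5 × 4 × 3 × 2 = 5040.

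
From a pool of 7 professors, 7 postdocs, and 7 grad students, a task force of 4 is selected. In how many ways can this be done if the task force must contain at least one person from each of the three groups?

Unrestricted: C(21,4) = 5985 ways to pick any 4 of the 21.
Selections missing a whole group: no professors → C(14,4) = 1001; no postdocs → C(14,4) = 1001; no grad students → C(14,4) = 1001.
Add back selections omitting two groups (i.e. drawn from a single group): C(7,4) + C(7,4) + C(7,4) = 105.
By inclusion–exclusion: 5985 − 3003 + 105 = 3087.

3087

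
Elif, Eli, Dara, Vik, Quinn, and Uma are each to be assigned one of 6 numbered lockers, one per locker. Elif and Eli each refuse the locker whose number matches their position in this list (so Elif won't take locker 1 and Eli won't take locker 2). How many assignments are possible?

504

Let Aᵢ (for i ∈ {1, 2}) be the placements that put person i in their forbidden locker. Any j of these fix j positions, leaving (6−j)! ways to fill the rest, and there are C(2,j) ways to pick which j.
By inclusion–exclusion, the number of valid placements is Σ_{j=0}^{2} (−1)^j C(2,j)·(6−j)!.
Computing: 720 − 240 + 24 = 504.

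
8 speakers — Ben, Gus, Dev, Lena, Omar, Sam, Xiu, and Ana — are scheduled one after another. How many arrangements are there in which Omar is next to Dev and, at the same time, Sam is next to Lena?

Treat {Omar,Dev} as one block (2 orders) and {Sam,Lena} as another (2 orders).
That leaves 6 units to arrange: 2 × 2 × 6! = 4 × 720 = 2880.

2880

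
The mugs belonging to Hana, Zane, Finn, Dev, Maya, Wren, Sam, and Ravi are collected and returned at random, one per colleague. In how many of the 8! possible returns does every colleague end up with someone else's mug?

14833

Let Aᵢ be the assignments in which colleague i gets their own mug. We want the size of the complement of A₁∪…∪A_8.
By inclusion–exclusion this is Σ_{j=0}^{8} (−1)^j C(8,j)·(8−j)!.
Computing: 40320 − 40320 + 20160 − 6720 + 1680 − 336 + 56 − 8 + 1 = 14833.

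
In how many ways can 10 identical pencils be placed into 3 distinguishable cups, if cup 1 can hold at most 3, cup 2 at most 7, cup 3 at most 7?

Ignoring the caps, the number of non-negative solutions to x_1+…+x_3 = 10 is C(12,2) = 66.
Subtract solutions that violate a single cap (substitute x_i' = x_i − (cap_i+1)): x_1 ≥ 4 gives C(8,2) = 28; x_2 ≥ 8 gives C(4,2) = 6; x_3 ≥ 8 gives C(4,2) = 6. Together 40.
No two caps can be exceeded simultaneously, so the pair terms are all 0.
By inclusion–exclusion the count is 66 − 40 + 0 = 26.

26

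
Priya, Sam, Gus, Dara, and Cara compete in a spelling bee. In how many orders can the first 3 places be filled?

60

There are 5 choices for 1st place, 4 for 2nd, and 3 for 3rd.
That gives 5 × 4 × 3 = 60.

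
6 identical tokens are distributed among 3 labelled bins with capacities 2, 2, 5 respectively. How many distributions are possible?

By stars and bars, unrestricted non-negative solutions to x_1+…+x_3 = 6 number C(6+2,2) = 28.
Subtract solutions that violate a single cap (substitute x_i' = x_i − (cap_i+1)): x_1 ≥ 3 gives C(5,2) = 10; x_2 ≥ 3 gives C(5,2) = 10; x_3 ≥ 6 gives C(2,2) = 1. Together 21.
Add back pairs where two caps are both exceeded: 1 + 0 + 0 = 1.
By inclusion–exclusion the count is 28 − 21 + 1 = 8.

8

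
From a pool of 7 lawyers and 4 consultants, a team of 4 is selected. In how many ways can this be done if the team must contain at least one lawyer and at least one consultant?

Total 4-person selections from all 11: C(11,4) = 330.
Subtract selections that omit an entire group: no lawyers → C(4,4) = 1; no consultants → C(7,4) = 35.
Both groups omitted at once is impossible, so 330 − 36 = 294.

294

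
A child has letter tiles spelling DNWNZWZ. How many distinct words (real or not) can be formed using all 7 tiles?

The 7 letters of DNWNZWZ have repeats: N appearing twice, W appearing twice, and Z appearing twice.
So there are 7! / (2!·2!·2!) = 630 distinguishable arrangements.

630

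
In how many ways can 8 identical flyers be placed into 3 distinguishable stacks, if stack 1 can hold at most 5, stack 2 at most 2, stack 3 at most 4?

9

Without the upper bounds there are C(10,2) = 45 ways to split 8 among 3 stacks.
Subtract solutions that violate a single cap (substitute x_i' = x_i − (cap_i+1)): x_1 ≥ 6 gives C(4,2) = 6; x_2 ≥ 3 gives C(7,2) = 21; x_3 ≥ 5 gives C(5,2) = 10. Together 37.
Add back pairs where two caps are both exceeded: 0 + 0 + 1 = 1.
By inclusion–exclusion the count is 45 − 37 + 1 = 9.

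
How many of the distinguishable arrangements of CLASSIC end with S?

360

With the last slot taken by S, it remains to arrange the other 6 letters (CLASIC).
Those 6 letters have C appearing twice, giving (6)!/(2!) = 360.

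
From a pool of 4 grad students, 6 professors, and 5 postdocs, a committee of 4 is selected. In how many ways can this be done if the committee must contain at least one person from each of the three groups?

With no constraint there are C(15,4) = 1365 possible selections.
Subtract selections that omit an entire group: no grad students → C(11,4) = 330; no professors → C(9,4) = 126; no postdocs → C(10,4) = 210.
Add back selections omitting two groups (i.e. drawn from a single group): C(4,4) + C(6,4) + C(5,4) = 21.
By inclusion–exclusion: 1365 − 666 + 21 = 720.

720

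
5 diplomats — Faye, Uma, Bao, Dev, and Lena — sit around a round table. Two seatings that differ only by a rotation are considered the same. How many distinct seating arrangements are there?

24

Around a circle, 5 distinct people have 5!/5 = (4)! = 24 rotationally distinct seatings.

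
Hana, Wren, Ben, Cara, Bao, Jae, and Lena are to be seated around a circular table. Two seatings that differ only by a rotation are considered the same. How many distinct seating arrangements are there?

720

Fix one person's seat to break rotational symmetry; the remaining 6 people can be arranged in (6)! = 720 ways.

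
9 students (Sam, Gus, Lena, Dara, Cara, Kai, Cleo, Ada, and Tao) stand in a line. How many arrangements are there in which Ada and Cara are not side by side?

282240

Of the 9! = 362880 arrangements, those with Ada and Cara adjacent number 2 × 8! = 80640 (treat the pair as a block with 2 internal orders).
Complementary counting: 362880 − 80640 = 282240.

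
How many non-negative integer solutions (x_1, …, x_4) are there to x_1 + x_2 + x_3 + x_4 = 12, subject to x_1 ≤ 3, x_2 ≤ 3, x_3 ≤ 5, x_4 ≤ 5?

Ignoring the caps, the number of non-negative solutions to x_1+…+x_4 = 12 is C(15,3) = 455.
Subtract solutions that violate a single cap (substitute x_i' = x_i − (cap_i+1)): x_1 ≥ 4 gives C(11,3) = 165; x_2 ≥ 4 gives C(11,3) = 165; x_3 ≥ 6 gives C(9,3) = 84; x_4 ≥ 6 gives C(9,3) = 84. Together 498.
Add back pairs where two caps are both exceeded: 35 + 10 + 10 + 10 + 10 + 1 = 76.
By inclusion–exclusion the count is 455 − 498 + 76 = 33.

33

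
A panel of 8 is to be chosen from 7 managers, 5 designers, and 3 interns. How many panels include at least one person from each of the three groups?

Unrestricted: C(15,8) = 6435 ways to pick any 8 of the 15.
Selections missing a whole group: no managers → C(8,8) = 1; no designers → C(10,8) = 45; no interns → C(12,8) = 495.
Add back selections omitting two groups (i.e. drawn from a single group): C(7,8) + C(5,8) + C(3,8) = 0.
By inclusion–exclusion: 6435 − 541 + 0 = 5894.

5894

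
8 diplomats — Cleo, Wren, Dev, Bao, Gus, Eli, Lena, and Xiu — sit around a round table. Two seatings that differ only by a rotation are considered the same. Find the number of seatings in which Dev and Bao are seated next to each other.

Glue Dev and Bao into a block (2 internal orders). Seating 7 units around a circle gives (6)! arrangements.
So 2 × (6)! = 2 × 720 = 1440.

1440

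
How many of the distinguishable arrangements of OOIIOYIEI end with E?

280

Fix E in the last position and arrange the remaining 8 letters.
Those 8 letters have I appearing 4 times and O appearing 3 times, giving (8)!/(4!·3!) = 280.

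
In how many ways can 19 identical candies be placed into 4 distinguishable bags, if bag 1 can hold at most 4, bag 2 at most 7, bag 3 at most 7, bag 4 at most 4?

20

Without the upper bounds there are C(22,3) = 1540 ways to split 19 among 4 bags.
Subtract solutions that violate a single cap (substitute x_i' = x_i − (cap_i+1)): x_1 ≥ 5 gives C(17,3) = 680; x_2 ≥ 8 gives C(14,3) = 364; x_3 ≥ 8 gives C(14,3) = 364; x_4 ≥ 5 gives C(17,3) = 680. Together 2088.
Add back pairs where two caps are both exceeded: 84 + 84 + 220 + 20 + 84 + 84 = 576.
Subtract triples: 0 + 4 + 4 + 0 = 8.
By inclusion–exclusion the count is 1540 − 2088 + 576 − 8 = 20.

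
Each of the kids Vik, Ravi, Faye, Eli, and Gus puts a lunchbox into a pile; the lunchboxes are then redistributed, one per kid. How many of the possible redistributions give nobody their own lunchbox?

This is the derangement count D_5: permutations of 5 items with no fixed point.
By inclusion–exclusion this is Σ_{j=0}^{5} (−1)^j C(5,j)·(5−j)!.
Computing: 120 − 120 + 60 − 20 + 5 − 1 = 44.

44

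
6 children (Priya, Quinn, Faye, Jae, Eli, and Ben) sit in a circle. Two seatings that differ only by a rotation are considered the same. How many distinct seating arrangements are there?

Around a circle, 6 distinct people have 6!/6 = (5)! = 120 rotationally distinct seatings.

120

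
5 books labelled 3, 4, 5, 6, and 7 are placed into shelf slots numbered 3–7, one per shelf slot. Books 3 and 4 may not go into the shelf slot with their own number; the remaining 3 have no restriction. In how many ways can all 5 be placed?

Let Aᵢ (for i ∈ {3, 4}) be the placements that put book i in its forbidden shelf slot. Any j of these fix j positions, leaving (5−j)! ways to fill the rest, and there are C(2,j) ways to pick which j.
By inclusion–exclusion, the number of valid placements is Σ_{j=0}^{2} (−1)^j C(2,j)·(5−j)!.
Computing: 120 − 48 + 6 = 78.

78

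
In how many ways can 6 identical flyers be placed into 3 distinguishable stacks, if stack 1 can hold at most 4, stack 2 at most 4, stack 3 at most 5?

Ignoring the caps, the number of non-negative solutions to x_1+…+x_3 = 6 is C(8,2) = 28.
Subtract solutions that violate a single cap (substitute x_i' = x_i − (cap_i+1)): x_1 ≥ 5 gives C(3,2) = 3; x_2 ≥ 5 gives C(3,2) = 3; x_3 ≥ 6 gives C(2,2) = 1. Together 7.
No two caps can be exceeded simultaneously, so the pair terms are all 0.
By inclusion–exclusion the count is 28 − 7 + 0 = 21.

21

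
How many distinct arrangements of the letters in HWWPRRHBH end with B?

1680

Fix B in the last position and arrange the remaining 8 letters.
Those 8 letters have H appearing 3 times, R appearing twice, and W appearing twice, giving (8)!/(3!·2!·2!) = 1680.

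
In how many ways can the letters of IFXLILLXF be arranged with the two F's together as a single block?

Treat the 2 copies of F as a single block. The multiset to arrange is then {FF, I, I, L, L, L, X, X}, 8 items in all.
That gives (8)!/(3!·2!·2!) = 1680 arrangements.

1680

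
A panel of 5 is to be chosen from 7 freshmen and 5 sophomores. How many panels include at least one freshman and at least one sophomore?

Total 5-person selections from all 12: C(12,5) = 792.
Subtract selections that omit an entire group: no freshmen → C(5,5) = 1; no sophomores → C(7,5) = 21.
Both groups omitted at once is impossible, so 792 − 22 = 770.

770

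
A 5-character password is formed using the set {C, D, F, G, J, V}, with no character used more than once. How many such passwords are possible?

720

With no repetition, fill the 5 characters in order: 6 choices, then 5, down to 2.
That product is 6 × 5 × 4 × 3 × 2 = 720.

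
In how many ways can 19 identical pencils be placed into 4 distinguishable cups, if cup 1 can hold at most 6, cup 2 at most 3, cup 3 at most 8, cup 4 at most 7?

Ignoring the caps, the number of non-negative solutions to x_1+…+x_4 = 19 is C(22,3) = 1540.
Subtract solutions that violate a single cap (substitute x_i' = x_i − (cap_i+1)): x_1 ≥ 7 gives C(15,3) = 455; x_2 ≥ 4 gives C(18,3) = 816; x_3 ≥ 9 gives C(13,3) = 286; x_4 ≥ 8 gives C(14,3) = 364. Together 1921.
Add back pairs where two caps are both exceeded: 165 + 20 + 35 + 84 + 120 + 10 = 434.
Subtract triples: 0 + 1 + 0 + 0 = 1.
By inclusion–exclusion the count is 1540 − 1921 + 434 − 1 = 52.

52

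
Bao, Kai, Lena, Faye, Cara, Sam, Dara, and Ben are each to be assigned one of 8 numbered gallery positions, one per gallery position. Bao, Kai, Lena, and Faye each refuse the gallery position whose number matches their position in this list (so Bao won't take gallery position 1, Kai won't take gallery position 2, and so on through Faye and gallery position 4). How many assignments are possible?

Let Aᵢ (for 1 ≤ i ≤ 4) be the placements that put person i in their forbidden gallery position. Any j of these fix j positions, leaving (8−j)! ways to fill the rest, and there are C(4,j) ways to pick which j.
By inclusion–exclusion, the number of valid placements is Σ_{j=0}^{4} (−1)^j C(4,j)·(8−j)!.
Computing: 40320 − 20160 + 4320 − 480 + 24 = 24024.

24024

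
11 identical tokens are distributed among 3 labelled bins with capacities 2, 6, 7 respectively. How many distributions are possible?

12

Without the upper bounds there are C(13,2) = 78 ways to split 11 among 3 bins.
Subtract solutions that violate a single cap (substitute x_i' = x_i − (cap_i+1)): x_1 ≥ 3 gives C(10,2) = 45; x_2 ≥ 7 gives C(6,2) = 15; x_3 ≥ 8 gives C(5,2) = 10. Together 70.
Add back pairs where two caps are both exceeded: 3 + 1 + 0 = 4.
By inclusion–exclusion the count is 78 − 70 + 4 = 12.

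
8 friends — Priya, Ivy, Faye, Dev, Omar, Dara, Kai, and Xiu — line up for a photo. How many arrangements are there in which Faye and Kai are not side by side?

30240

Of the 8! = 40320 arrangements, those with Faye and Kai adjacent number 2 × 7! = 10080 (treat the pair as a block with 2 internal orders).
So 40320 − 10080 = 30240 arrangements keep them apart.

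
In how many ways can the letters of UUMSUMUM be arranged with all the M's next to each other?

30

Treat the 3 copies of M as a single block. The multiset to arrange is then {MMM, S, U, U, U, U}, 6 items in all.
That gives (6)!/(4!) = 30 arrangements.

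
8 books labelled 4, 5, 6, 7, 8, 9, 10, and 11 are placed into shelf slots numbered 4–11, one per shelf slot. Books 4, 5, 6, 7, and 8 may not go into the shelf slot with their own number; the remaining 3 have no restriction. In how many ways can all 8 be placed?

21234

Let Aᵢ (for 4 ≤ i ≤ 8) be the placements that put book i in its forbidden shelf slot. Any j of these fix j positions, leaving (8−j)! ways to fill the rest, and there are C(5,j) ways to pick which j.
By inclusion–exclusion, the number of valid placements is Σ_{j=0}^{5} (−1)^j C(5,j)·(8−j)!.
Computing: 40320 − 25200 + 7200 − 1200 + 120 − 6 = 21234.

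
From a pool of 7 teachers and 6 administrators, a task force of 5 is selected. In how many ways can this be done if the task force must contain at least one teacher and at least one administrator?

Unrestricted: C(13,5) = 1287 ways to pick any 5 of the 13.
Subtract selections that omit an entire group: no teachers → C(6,5) = 6; no administrators → C(7,5) = 21.
Both groups omitted at once is impossible, so 1287 − 27 = 1260.

1260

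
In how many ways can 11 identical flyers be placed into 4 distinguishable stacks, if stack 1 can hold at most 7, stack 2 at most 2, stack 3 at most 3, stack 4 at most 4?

Ignoring the caps, the number of non-negative solutions to x_1+…+x_4 = 11 is C(14,3) = 364.
Subtract solutions that violate a single cap (substitute x_i' = x_i − (cap_i+1)): x_1 ≥ 8 gives C(6,3) = 20; x_2 ≥ 3 gives C(11,3) = 165; x_3 ≥ 4 gives C(10,3) = 120; x_4 ≥ 5 gives C(9,3) = 84. Together 389.
Add back pairs where two caps are both exceeded: 1 + 0 + 0 + 35 + 20 + 10 = 66.
By inclusion–exclusion the count is 364 − 389 + 66 = 41.

41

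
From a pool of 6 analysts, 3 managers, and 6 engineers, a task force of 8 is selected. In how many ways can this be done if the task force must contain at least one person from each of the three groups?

5922

With no constraint there are C(15,8) = 6435 possible selections.
Selections missing a whole group: no analysts → C(9,8) = 9; no managers → C(12,8) = 495; no engineers → C(9,8) = 9.
Add back selections omitting two groups (i.e. drawn from a single group): C(6,8) + C(3,8) + C(6,8) = 0.
By inclusion–exclusion: 6435 − 513 + 0 = 5922.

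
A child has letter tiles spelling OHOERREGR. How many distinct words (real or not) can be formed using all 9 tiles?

15120

OHOERREGR has 9 letters with E appearing twice, O appearing twice, and R appearing 3 times.
So there are 9! / (3!·2!·2!) = 15120 distinguishable arrangements.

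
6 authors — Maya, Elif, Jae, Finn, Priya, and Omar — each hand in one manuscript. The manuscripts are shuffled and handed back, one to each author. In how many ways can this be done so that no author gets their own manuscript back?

This is the derangement count D_6: permutations of 6 items with no fixed point.
By inclusion–exclusion this is Σ_{j=0}^{6} (−1)^j C(6,j)·(6−j)!.
Computing: 720 − 720 + 360 − 120 + 30 − 6 + 1 = 265.

265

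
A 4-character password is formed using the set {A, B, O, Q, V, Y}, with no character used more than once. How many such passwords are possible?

This is a permutation of 4 out of 6: P(6,4) = 6!/2!.
6 × 5 × 4 × 3 = 360.

360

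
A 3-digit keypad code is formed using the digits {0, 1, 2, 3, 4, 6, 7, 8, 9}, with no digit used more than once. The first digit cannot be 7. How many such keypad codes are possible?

448

The first digit has 9−1 = 8 choices (anything except 7).
The remaining 2 digits are filled from the other 8 symbols without repetition: 8 × 7 = 56.
Total: 8 × 56 = 448.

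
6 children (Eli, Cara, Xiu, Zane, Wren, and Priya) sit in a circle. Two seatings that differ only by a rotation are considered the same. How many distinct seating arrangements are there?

120

Around a circle, 6 distinct people have 6!/6 = (5)! = 120 rotationally distinct seatings.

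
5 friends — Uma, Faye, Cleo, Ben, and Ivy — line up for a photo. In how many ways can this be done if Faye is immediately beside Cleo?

48

Place the 3 others and the Faye-Cleo pair as 4 objects in a line; the pair has 2 internal arrangements.
So the count is 2·(4)! = 48.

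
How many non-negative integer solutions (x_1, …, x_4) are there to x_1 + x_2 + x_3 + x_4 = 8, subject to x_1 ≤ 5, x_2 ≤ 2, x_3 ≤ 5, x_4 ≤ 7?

88

Ignoring the caps, the number of non-negative solutions to x_1+…+x_4 = 8 is C(11,3) = 165.
Subtract solutions that violate a single cap (substitute x_i' = x_i − (cap_i+1)): x_1 ≥ 6 gives C(5,3) = 10; x_2 ≥ 3 gives C(8,3) = 56; x_3 ≥ 6 gives C(5,3) = 10; x_4 ≥ 8 gives C(3,3) = 1. Together 77.
No two caps can be exceeded simultaneously, so the pair terms are all 0.
By inclusion–exclusion the count is 165 − 77 + 0 = 88.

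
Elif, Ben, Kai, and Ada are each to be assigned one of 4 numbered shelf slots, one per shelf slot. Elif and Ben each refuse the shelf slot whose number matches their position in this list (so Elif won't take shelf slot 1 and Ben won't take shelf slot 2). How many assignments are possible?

14

Let Aᵢ (for i ∈ {1, 2}) be the placements that put person i in their forbidden shelf slot. Any j of these fix j positions, leaving (4−j)! ways to fill the rest, and there are C(2,j) ways to pick which j.
By inclusion–exclusion, the number of valid placements is Σ_{j=0}^{2} (−1)^j C(2,j)·(4−j)!.
Computing: 24 − 12 + 2 = 14.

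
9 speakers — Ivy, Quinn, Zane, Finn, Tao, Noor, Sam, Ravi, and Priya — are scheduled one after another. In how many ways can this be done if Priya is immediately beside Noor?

Treat {Priya, Noor} as a single unit. There are 8 units to order, and the pair itself can be ordered 2 ways.
So the count is 2·(8)! = 80640.

80640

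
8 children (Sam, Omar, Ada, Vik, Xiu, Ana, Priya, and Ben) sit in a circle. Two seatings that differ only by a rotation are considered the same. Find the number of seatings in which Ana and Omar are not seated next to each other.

3600

All circular seatings of 8 people number (7)! = 5040.
Seatings with Ana beside Omar: treat them as a block with 2 internal orders, giving 2 × (6)! = 1440.
Subtracting, 5040 − 1440 = 3600.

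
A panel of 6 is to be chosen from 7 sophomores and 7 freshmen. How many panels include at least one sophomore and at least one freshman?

2989

Total 6-person selections from all 14: C(14,6) = 3003.
Selections missing a whole group: no sophomores → C(7,6) = 7; no freshmen → C(7,6) = 7.
Both groups omitted at once is impossible, so 3003 − 14 = 2989.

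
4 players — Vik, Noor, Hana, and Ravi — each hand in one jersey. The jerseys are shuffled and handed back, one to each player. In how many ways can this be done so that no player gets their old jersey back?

9

This is the derangement count D_4: permutations of 4 items with no fixed point.
By inclusion–exclusion this is Σ_{j=0}^{4} (−1)^j C(4,j)·(4−j)!.
Computing: 24 − 24 + 12 − 4 + 1 = 9.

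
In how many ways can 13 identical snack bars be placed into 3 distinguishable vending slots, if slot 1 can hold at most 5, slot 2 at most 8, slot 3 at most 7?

By stars and bars, unrestricted non-negative solutions to x_1+…+x_3 = 13 number C(13+2,2) = 105.
Subtract solutions that violate a single cap (substitute x_i' = x_i − (cap_i+1)): x_1 ≥ 6 gives C(9,2) = 36; x_2 ≥ 9 gives C(6,2) = 15; x_3 ≥ 8 gives C(7,2) = 21. Together 72.
No two caps can be exceeded simultaneously, so the pair terms are all 0.
By inclusion–exclusion the count is 105 − 72 + 0 = 33.

33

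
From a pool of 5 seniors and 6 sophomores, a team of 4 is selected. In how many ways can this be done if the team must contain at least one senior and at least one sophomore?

With no constraint there are C(11,4) = 330 possible selections.
Subtract selections that omit an entire group: no seniors → C(6,4) = 15; no sophomores → C(5,4) = 5.
Both groups omitted at once is impossible, so 330 − 20 = 310.

310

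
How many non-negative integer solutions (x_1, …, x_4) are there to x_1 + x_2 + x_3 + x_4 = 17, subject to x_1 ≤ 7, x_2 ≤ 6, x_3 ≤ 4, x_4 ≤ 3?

Ignoring the caps, the number of non-negative solutions to x_1+…+x_4 = 17 is C(20,3) = 1140.
Subtract solutions that violate a single cap (substitute x_i' = x_i − (cap_i+1)): x_1 ≥ 8 gives C(12,3) = 220; x_2 ≥ 7 gives C(13,3) = 286; x_3 ≥ 5 gives C(15,3) = 455; x_4 ≥ 4 gives C(16,3) = 560. Together 1521.
Add back pairs where two caps are both exceeded: 10 + 35 + 56 + 56 + 84 + 165 = 406.
Subtract triples: 0 + 0 + 1 + 4 = 5.
By inclusion–exclusion the count is 1140 − 1521 + 406 − 5 = 20.

20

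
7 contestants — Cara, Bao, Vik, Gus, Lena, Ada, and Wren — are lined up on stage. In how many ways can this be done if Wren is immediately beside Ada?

1440

Glue Wren and Ada into one block (2 internal orders), leaving 6 units to arrange in a row.
That gives 2 × 6! = 2 × 720 = 1440.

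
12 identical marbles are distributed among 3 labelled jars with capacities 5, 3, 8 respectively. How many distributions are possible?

By stars and bars, unrestricted non-negative solutions to x_1+…+x_3 = 12 number C(12+2,2) = 91.
Subtract solutions that violate a single cap (substitute x_i' = x_i − (cap_i+1)): x_1 ≥ 6 gives C(8,2) = 28; x_2 ≥ 4 gives C(10,2) = 45; x_3 ≥ 9 gives C(5,2) = 10. Together 83.
Add back pairs where two caps are both exceeded: 6 + 0 + 0 = 6.
By inclusion–exclusion the count is 91 − 83 + 6 = 14.

14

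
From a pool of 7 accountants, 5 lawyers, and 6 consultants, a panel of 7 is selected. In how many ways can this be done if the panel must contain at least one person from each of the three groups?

Unrestricted: C(18,7) = 31824 ways to pick any 7 of the 18.
Selections missing a whole group: no accountants → C(11,7) = 330; no lawyers → C(13,7) = 1716; no consultants → C(12,7) = 792.
Add back selections omitting two groups (i.e. drawn from a single group): C(7,7) + C(5,7) + C(6,7) = 1.
By inclusion–exclusion: 31824 − 2838 + 1 = 28987.

28987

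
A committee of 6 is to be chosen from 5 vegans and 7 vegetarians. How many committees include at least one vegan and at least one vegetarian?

With no constraint there are C(12,6) = 924 possible selections.
Subtract selections that omit an entire group: no vegans → C(7,6) = 7; no vegetarians → C(5,6) = 0.
Both groups omitted at once is impossible, so 924 − 7 = 917.

917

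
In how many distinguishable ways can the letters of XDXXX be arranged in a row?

The 5 letters of XDXXX have repeats: X appearing 4 times.
So there are 5! / (4!) = 5 distinguishable arrangements.

5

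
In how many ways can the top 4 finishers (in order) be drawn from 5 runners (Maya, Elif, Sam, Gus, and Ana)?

There are 5 choices for 1st place, 4 for 2nd, and so on down to 2 for position 4.
That gives 5 × 4 × 3 × 2 = 120.

120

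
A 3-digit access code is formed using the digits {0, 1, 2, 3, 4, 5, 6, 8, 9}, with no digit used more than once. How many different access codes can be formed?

504

This is a permutation of 3 out of 9: P(9,3) = 9!/6!.
That product is 9 × 8 × 7 = 504.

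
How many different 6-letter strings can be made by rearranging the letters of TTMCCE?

TTMCCE has 6 letters with C appearing twice and T appearing twice.
The number of distinct arrangements is 6!/(2!·2!) = 720/4 = 180.

180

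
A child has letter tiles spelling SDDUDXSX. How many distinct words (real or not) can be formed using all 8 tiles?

1680

The 8 letters of SDDUDXSX have repeats: D appearing 3 times, S appearing twice, and X appearing twice.
The number of distinct arrangements is 8!/(3!·2!·2!) = 40320/24 = 1680.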